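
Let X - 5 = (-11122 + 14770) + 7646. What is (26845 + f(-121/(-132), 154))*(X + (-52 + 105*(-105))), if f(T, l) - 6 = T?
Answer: 11922251/2 ≈ 5.9611e+6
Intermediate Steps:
f(T, l) = 6 + T
X = 11299 (X = 5 + ((-11122 + 14770) + 7646) = 5 + (3648 + 7646) = 5 + 11294 = 11299)
(26845 + f(-121/(-132), 154))*(X + (-52 + 105*(-105))) = (26845 + (6 - 121/(-132)))*(11299 + (-52 + 105*(-105))) = (26845 + (6 - 121*(-1/132)))*(11299 + (-52 - 11025)) = (26845 + (6 + 11/12))*(11299 - 11077) = (26845 + 83/12)*222 = (322223/12)*222 = 11922251/2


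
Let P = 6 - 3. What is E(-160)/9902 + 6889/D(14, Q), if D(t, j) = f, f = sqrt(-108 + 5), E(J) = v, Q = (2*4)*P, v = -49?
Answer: -49/9902 - 6889*I*sqrt(103)/103 ≈ -0.0049485 - 678.79*I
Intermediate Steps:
P = 3
Q = 24 (Q = (2*4)*3 = 8*3 = 24)
E(J) = -49
f = I*sqrt(103) (f = sqrt(-103) = I*sqrt(103) ≈ 10.149*I)
D(t, j) = I*sqrt(103)
E(-160)/9902 + 6889/D(14, Q) = -49/9902 + 6889/((I*sqrt(103))) = -49*1/9902 + 6889*(-I*sqrt(103)/103) = -49/9902 - 6889*I*sqrt(103)/103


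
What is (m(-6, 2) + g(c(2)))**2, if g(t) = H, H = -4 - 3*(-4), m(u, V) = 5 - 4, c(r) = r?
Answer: 81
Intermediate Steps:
m(u, V) = 1
H = 8 (H = -4 + 12 = 8)
g(t) = 8
(m(-6, 2) + g(c(2)))**2 = (1 + 8)**2 = 9**2 = 81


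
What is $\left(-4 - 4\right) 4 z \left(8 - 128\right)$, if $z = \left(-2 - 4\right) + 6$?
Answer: $0$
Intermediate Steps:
$z = 0$ ($z = -6 + 6 = 0$)
$\left(-4 - 4\right) 4 z \left(8 - 128\right) = \left(-4 - 4\right) 4 \cdot 0 \left(8 - 128\right) = \left(-4 - 4\right) 4 \cdot 0 \left(-120\right) = \left(-8\right) 4 \cdot 0 \left(-120\right) = \left(-32\right) 0 \left(-120\right) = 0 \left(-120\right) = 0$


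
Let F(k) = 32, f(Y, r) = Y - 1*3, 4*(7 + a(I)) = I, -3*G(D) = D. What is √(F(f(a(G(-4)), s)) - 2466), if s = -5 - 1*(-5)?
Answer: I*√2434 ≈ 49.336*I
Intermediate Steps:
G(D) = -D/3
a(I) = -7 + I/4
s = 0 (s = -5 + 5 = 0)
f(Y, r) = -3 + Y (f(Y, r) = Y - 3 = -3 + Y)
√(F(f(a(G(-4)), s)) - 2466) = √(32 - 2466) = √(-2434) = I*√2434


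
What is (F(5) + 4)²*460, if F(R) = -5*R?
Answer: 202860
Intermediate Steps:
(F(5) + 4)²*460 = (-5*5 + 4)²*460 = (-25 + 4)²*460 = (-21)²*460 = 441*460 = 202860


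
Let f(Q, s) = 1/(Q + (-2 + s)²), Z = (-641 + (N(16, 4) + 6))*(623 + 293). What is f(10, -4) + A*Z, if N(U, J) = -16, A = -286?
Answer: 7845133297/46 ≈ 1.7055e+8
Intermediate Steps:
Z = -596316 (Z = (-641 + (-16 + 6))*(623 + 293) = (-641 - 10)*916 = -651*916 = -596316)
f(10, -4) + A*Z = 1/(10 + (-2 - 4)²) - 286*(-596316) = 1/(10 + (-6)²) + 170546376 = 1/(10 + 36) + 170546376 = 1/46 + 170546376 = 7845133297/46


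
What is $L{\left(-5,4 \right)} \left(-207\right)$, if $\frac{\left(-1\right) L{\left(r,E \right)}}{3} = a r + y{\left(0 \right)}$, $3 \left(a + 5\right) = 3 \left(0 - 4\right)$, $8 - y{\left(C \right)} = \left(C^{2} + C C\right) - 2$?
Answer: $34155$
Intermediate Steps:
$y{\left(C \right)} = 10 - 2 C^{2}$ ($y{\left(C \right)} = 8 - \left(\left(C^{2} + C C\right) - 2\right) = 8 - \left(\left(C^{2} + C^{2}\right) - 2\right) = 8 - \left(2 C^{2} - 2\right) = 8 - \left(-2 + 2 C^{2}\right) = 10 - 2 C^{2}$)
$a = -9$ ($a = -5 + \frac{3 \left(0 - 4\right)}{3} = -5 + \frac{3 \left(-4\right)}{3} = -5 + \frac{1}{3} \left(-12\right) = -5 - 4 = -9$)
$L{\left(r,E \right)} = -30 + 27 r$ ($L{\left(r,E \right)} = - 3 \left(- 9 r + \left(10 - 2 \cdot 0^{2}\right)\right) = - 3 \left(- 9 r + \left(10 - 0\right)\right) = - 3 \left(- 9 r + \left(10 + 0\right)\right) = - 3 \left(- 9 r + 10\right) = - 3 \left(10 - 9 r\right) = -30 + 27 r$)
$L{\left(-5,4 \right)} \left(-207\right) = \left(-30 + 27 \left(-5\right)\right) \left(-207\right) = \left(-30 - 135\right) \left(-207\right) = \left(-165\right) \left(-207\right) = 34155$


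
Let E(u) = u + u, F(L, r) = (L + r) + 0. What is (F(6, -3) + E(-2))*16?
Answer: -16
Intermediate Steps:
F(L, r) = L + r
E(u) = 2*u
(F(6, -3) + E(-2))*16 = ((6 - 3) + 2*(-2))*16 = (3 - 4)*16 = -1*16 = -16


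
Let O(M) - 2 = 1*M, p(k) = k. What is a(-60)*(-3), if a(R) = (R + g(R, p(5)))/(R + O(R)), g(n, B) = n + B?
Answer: -345/118 ≈ -2.9237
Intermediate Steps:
g(n, B) = B + n
O(M) = 2 + M (O(M) = 2 + 1*M = 2 + M)
a(R) = (5 + 2*R)/(2 + 2*R) (a(R) = (R + (5 + R))/(R + (2 + R)) = (5 + 2*R)/(2 + 2*R))
a(-60)*(-3) = ((5/2 - 60)/(1 - 60))*(-3) = (-115/2/(-59))*(-3) = -1/59*(-115/2)*(-3) = (115/118)*(-3) = -345/118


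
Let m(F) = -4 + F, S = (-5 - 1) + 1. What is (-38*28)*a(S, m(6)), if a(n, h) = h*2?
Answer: -4256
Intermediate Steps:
S = -5 (S = -6 + 1 = -5)
a(n, h) = 2*h
(-38*28)*a(S, m(6)) = (-38*28)*(2*(-4 + 6)) = -2128*2 = -1064*4 = -4256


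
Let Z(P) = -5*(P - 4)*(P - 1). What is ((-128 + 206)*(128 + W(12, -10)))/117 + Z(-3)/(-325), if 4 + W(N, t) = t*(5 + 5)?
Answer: 1068/65 ≈ 16.431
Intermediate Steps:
Z(P) = -5*(-1 + P)*(-4 + P) (Z(P) = -5*(-4 + P)*(-1 + P) = -5*(-1 + P)*(-4 + P))
W(N, t) = -4 + 10*t (W(N, t) = -4 + t*(5 + 5) = -4 + t*10 = -4 + 10*t)
((-128 + 206)*(128 + W(12, -10)))/117 + Z(-3)/(-325) = ((-128 + 206)*(128 + (-4 + 10*(-10))))/117 + (-20 - 5*(-3)**2 + 25*(-3))/(-325) = (78*(128 + (-4 - 100)))*(1/117) + (-20 - 5*9 - 75)*(-1/325) = (78*(128 - 104))*(1/117) + (-20 - 45 - 75)*(-1/325) = (78*24)*(1/117) - 140*(-1/325) = 1872*(1/117) + 28/65 = 16 + 28/65 = 1068/65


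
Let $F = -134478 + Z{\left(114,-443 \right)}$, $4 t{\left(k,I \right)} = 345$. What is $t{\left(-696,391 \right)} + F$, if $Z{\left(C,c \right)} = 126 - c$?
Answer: $- \frac{535291}{4} \approx -1.3382 \cdot 10^{5}$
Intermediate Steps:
$t{\left(k,I \right)} = \frac{345}{4}$ ($t{\left(k,I \right)} = \frac{1}{4} \cdot 345 = \frac{345}{4}$)
$F = -133909$ ($F = -134478 + \left(126 - -443\right) = -134478 + \left(126 + 443\right) = -134478 + 569 = -133909$)
$t{\left(-696,391 \right)} + F = \frac{345}{4} - 133909 = - \frac{535291}{4}$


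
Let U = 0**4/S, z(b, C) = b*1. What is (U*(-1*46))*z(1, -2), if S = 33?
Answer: 0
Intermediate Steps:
z(b, C) = b
U = 0 (U = 0**4/33 = 0*(1/33) = 0)
(U*(-1*46))*z(1, -2) = (0*(-1*46))*1 = (0*(-46))*1 = 0*1 = 0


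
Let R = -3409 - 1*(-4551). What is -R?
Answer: -1142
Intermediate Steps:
R = 1142 (R = -3409 + 4551 = 1142)
-R = -1*1142 = -1142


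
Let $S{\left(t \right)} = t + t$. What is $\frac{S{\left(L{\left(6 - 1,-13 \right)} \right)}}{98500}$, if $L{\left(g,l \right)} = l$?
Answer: $- \frac{13}{49250} \approx -0.00026396$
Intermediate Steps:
$S{\left(t \right)} = 2 t$
$\frac{S{\left(L{\left(6 - 1,-13 \right)} \right)}}{98500} = \frac{2 \left(-13\right)}{98500} = \left(-26\right) \frac{1}{98500} = - \frac{13}{49250}$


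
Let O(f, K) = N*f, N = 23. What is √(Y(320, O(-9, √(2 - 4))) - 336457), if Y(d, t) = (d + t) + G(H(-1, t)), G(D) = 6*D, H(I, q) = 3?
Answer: I*√336326 ≈ 579.94*I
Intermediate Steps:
O(f, K) = 23*f
Y(d, t) = 18 + d + t (Y(d, t) = (d + t) + 6*3 = (d + t) + 18 = 18 + d + t)
√(Y(320, O(-9, √(2 - 4))) - 336457) = √((18 + 320 + 23*(-9)) - 336457) = √((18 + 320 - 207) - 336457) = √(131 - 336457) = √(-336326) = I*√336326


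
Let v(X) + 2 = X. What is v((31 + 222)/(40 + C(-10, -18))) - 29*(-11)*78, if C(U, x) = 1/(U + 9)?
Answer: 970573/39 ≈ 24887.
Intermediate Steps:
C(U, x) = 1/(9 + U)
v(X) = -2 + X
v((31 + 222)/(40 + C(-10, -18))) - 29*(-11)*78 = (-2 + (31 + 222)/(40 + 1/(9 - 10))) - 29*(-11)*78 = (-2 + 253/(40 + 1/(-1))) + 319*78 = (-2 + 253/(40 - 1)) + 24882 = (-2 + 253/39) + 24882 = 175/39 + 24882 = 970573/39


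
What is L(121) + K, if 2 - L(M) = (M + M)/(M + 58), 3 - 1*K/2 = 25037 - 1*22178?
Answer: -1022332/179 ≈ -5711.4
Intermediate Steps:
K = -5712 (K = 6 - 2*(25037 - 1*22178) = 6 - 2*(25037 - 22178) = 6 - 2*2859 = 6 - 5718 = -5712)
L(M) = 2 - 2*M/(58 + M) (L(M) = 2 - (M + M)/(M + 58) = 2 - 2*M/(58 + M))
L(121) + K = 116/(58 + 121) - 5712 = 116/179 - 5712 = -1022332/179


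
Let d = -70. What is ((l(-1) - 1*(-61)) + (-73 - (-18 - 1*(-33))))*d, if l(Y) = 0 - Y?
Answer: 1820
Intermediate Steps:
l(Y) = -Y
((l(-1) - 1*(-61)) + (-73 - (-18 - 1*(-33))))*d = ((-1*(-1) - 1*(-61)) + (-73 - (-18 - 1*(-33))))*(-70) = ((1 + 61) + (-73 - (-18 + 33)))*(-70) = (62 + (-73 - 1*15))*(-70) = (62 + (-73 - 15))*(-70) = (62 - 88)*(-70) = -26*(-70) = 1820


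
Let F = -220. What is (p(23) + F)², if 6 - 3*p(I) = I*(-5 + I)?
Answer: 126736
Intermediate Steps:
p(I) = 2 - I*(-5 + I)/3
(p(23) + F)² = ((2 - ⅓*23² + (5/3)*23) - 220)² = ((2 - ⅓*529 + 115/3) - 220)² = ((2 - 529/3 + 115/3) - 220)² = (-136 - 220)² = (-356)² = 126736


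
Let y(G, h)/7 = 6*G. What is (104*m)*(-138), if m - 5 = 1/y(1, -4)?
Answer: -504712/7 ≈ -72102.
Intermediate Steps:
y(G, h) = 42*G (y(G, h) = 7*(6*G) = 42*G)
m = 211/42 (m = 5 + 1/(42*1) = 5 + 1/42 = 211/42 ≈ 5.0238)
(104*m)*(-138) = (104*(211/42))*(-138) = (10972/21)*(-138) = -504712/7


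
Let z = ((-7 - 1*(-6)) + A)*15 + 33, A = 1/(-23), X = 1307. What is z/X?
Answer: 399/30061 ≈ 0.013273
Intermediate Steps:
A = -1/23 ≈ -0.043478
z = 399/23 (z = ((-7 - 1*(-6)) - 1/23)*15 + 33 = ((-7 + 6) - 1/23)*15 + 33 = (-1 - 1/23)*15 + 33 = -24/23*15 + 33 = -360/23 + 33 = 399/23 ≈ 17.348)
z/X = (399/23)/1307 = (399/23)*(1/1307) = 399/30061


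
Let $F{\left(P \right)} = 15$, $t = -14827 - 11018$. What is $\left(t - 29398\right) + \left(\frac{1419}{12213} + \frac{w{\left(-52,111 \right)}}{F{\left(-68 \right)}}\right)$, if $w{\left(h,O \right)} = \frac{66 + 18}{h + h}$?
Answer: $- \frac{29236219897}{529230} \approx -55243.0$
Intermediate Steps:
$t = -25845$
$w{\left(h,O \right)} = \frac{42}{h}$ ($w{\left(h,O \right)} = \frac{84}{2 h} = 84 \frac{1}{2 h} = \frac{42}{h}$)
$\left(t - 29398\right) + \left(\frac{1419}{12213} + \frac{w{\left(-52,111 \right)}}{F{\left(-68 \right)}}\right) = \left(-25845 - 29398\right) + \left(\frac{1419}{12213} + \frac{42 \frac{1}{-52}}{15}\right) = -55243 + \left(1419 \cdot \frac{1}{12213} + 42 \left(- \frac{1}{52}\right) \frac{1}{15}\right) = -55243 + \left(\frac{473}{4071} - \frac{7}{130}\right) = -55243 + \frac{32993}{529230} = - \frac{29236219897}{529230}$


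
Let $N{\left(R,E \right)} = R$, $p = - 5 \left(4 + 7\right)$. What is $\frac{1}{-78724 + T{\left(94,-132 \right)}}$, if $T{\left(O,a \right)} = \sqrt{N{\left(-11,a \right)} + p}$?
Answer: $- \frac{39362}{3098734121} - \frac{i \sqrt{66}}{6197468242} \approx -1.2703 \cdot 10^{-5} - 1.3109 \cdot 10^{-9} i$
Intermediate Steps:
$p = -55$ ($p = \left(-5\right) 11 = -55$)
$T{\left(O,a \right)} = i \sqrt{66}$ ($T{\left(O,a \right)} = \sqrt{-11 - 55} = \sqrt{-66} = i \sqrt{66}$)
$\frac{1}{-78724 + T{\left(94,-132 \right)}} = \frac{1}{-78724 + i \sqrt{66}}$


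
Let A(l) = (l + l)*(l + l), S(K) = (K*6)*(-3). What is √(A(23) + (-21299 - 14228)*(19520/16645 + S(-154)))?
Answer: 94*I*√123565722130/3329 ≈ 9925.8*I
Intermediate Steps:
S(K) = -18*K (S(K) = (6*K)*(-3) = -18*K)
A(l) = 4*l² (A(l) = (2*l)*(2*l) = 4*l²)
√(A(23) + (-21299 - 14228)*(19520/16645 + S(-154))) = √(4*23² + (-21299 - 14228)*(19520/16645 - 18*(-154))) = √(4*529 - 35527*(19520*(1/16645) + 2772)) = √(2116 - 35527*(3904/3329 + 2772)) = √(2116 - 35527*9231892/3329) = √(2116 - 327981427084/3329) = √(-327974382920/3329) = 94*I*√123565722130/3329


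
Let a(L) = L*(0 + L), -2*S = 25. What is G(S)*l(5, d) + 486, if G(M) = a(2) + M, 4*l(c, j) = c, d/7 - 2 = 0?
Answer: 3803/8 ≈ 475.38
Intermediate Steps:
S = -25/2 (S = -1/2*25 = -25/2 ≈ -12.500)
d = 14 (d = 14 + 7*0 = 14 + 0 = 14)
a(L) = L**2 (a(L) = L*L = L**2)
l(c, j) = c/4
G(M) = 4 + M (G(M) = 2**2 + M = 4 + M)
G(S)*l(5, d) + 486 = (4 - 25/2)*((1/4)*5) + 486 = -17/2*5/4 + 486 = -85/8 + 486 = 3803/8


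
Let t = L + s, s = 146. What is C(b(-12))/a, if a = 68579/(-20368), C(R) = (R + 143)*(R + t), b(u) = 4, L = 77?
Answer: -97094256/9797 ≈ -9910.6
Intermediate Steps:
t = 223 (t = 77 + 146 = 223)
C(R) = (143 + R)*(223 + R) (C(R) = (R + 143)*(R + 223) = (143 + R)*(223 + R))
a = -68579/20368 (a = 68579*(-1/20368) = -68579/20368 ≈ -3.3670)
C(b(-12))/a = (31889 + 4² + 366*4)/(-68579/20368) = (31889 + 16 + 1464)*(-20368/68579) = 33369*(-20368/68579) = -97094256/9797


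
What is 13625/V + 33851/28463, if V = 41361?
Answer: 1787919586/1177258143 ≈ 1.5187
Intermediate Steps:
13625/V + 33851/28463 = 13625/41361 + 33851/28463 = 1787919586/1177258143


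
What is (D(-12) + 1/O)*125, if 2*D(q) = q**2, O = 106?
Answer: 954125/106 ≈ 9001.2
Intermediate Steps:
D(q) = q**2/2
(D(-12) + 1/O)*125 = ((1/2)*(-12)**2 + 1/106)*125 = ((1/2)*144 + 1/106)*125 = (72 + 1/106)*125 = (7633/106)*125 = 954125/106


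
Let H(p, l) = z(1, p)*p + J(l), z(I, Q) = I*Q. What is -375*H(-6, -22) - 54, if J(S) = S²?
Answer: -195054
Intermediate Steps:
H(p, l) = l² + p² (H(p, l) = (1*p)*p + l² = p*p + l² = p² + l² = l² + p²)
-375*H(-6, -22) - 54 = -375*((-22)² + (-6)²) - 54 = -375*(484 + 36) - 54 = -375*520 - 54 = -195000 - 54 = -195054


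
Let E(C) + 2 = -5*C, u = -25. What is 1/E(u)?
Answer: 1/123 ≈ 0.0081301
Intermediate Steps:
E(C) = -2 - 5*C
1/E(u) = 1/(-2 - 5*(-25)) = 1/(-2 + 125) = 1/123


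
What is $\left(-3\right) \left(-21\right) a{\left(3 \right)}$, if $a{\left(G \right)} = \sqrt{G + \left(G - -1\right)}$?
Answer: $63 \sqrt{7} \approx 166.68$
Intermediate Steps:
$a{\left(G \right)} = \sqrt{1 + 2 G}$ ($a{\left(G \right)} = \sqrt{G + \left(G + 1\right)} = \sqrt{G + \left(1 + G\right)} = \sqrt{1 + 2 G}$)
$\left(-3\right) \left(-21\right) a{\left(3 \right)} = \left(-3\right) \left(-21\right) \sqrt{1 + 2 \cdot 3} = 63 \sqrt{1 + 6} = 63 \sqrt{7}$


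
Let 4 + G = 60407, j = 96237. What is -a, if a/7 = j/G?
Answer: -96237/8629 ≈ -11.153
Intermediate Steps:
G = 60403 (G = -4 + 60407 = 60403)
a = 96237/8629 (a = 7*(96237/60403) = 96237/8629 ≈ 11.153)
-a = -1*96237/8629 = -96237/8629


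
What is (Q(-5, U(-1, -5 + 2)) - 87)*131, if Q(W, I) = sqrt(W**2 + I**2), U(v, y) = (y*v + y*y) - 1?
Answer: -11397 + 131*sqrt(146) ≈ -9814.1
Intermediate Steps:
U(v, y) = -1 + y**2 + v*y (U(v, y) = (v*y + y**2) - 1 = (y**2 + v*y) - 1 = -1 + y**2 + v*y)
Q(W, I) = sqrt(I**2 + W**2)
(Q(-5, U(-1, -5 + 2)) - 87)*131 = (sqrt((-1 + (-5 + 2)**2 - (-5 + 2))**2 + (-5)**2) - 87)*131 = (sqrt((-1 + (-3)**2 - 1*(-3))**2 + 25) - 87)*131 = (sqrt((-1 + 9 + 3)**2 + 25) - 87)*131 = (sqrt(11**2 + 25) - 87)*131 = (sqrt(121 + 25) - 87)*131 = (sqrt(146) - 87)*131 = (-87 + sqrt(146))*131 = -11397 + 131*sqrt(146)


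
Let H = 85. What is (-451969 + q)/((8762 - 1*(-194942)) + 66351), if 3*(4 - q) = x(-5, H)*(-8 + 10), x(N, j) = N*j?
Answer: -271009/162033 ≈ -1.6726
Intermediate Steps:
q = 862/3 (q = 4 - (-5*85)*(-8 + 10)/3 = 4 - (-425)*2/3 = 4 - ⅓*(-850) = 4 + 850/3 = 862/3 ≈ 287.33)
(-451969 + q)/((8762 - 1*(-194942)) + 66351) = (-451969 + 862/3)/((8762 - 1*(-194942)) + 66351) = -1355045/(3*((8762 + 194942) + 66351)) = -1355045/(3*(203704 + 66351)) = -1355045/3/270055 = -1355045/3*1/270055 = -271009/162033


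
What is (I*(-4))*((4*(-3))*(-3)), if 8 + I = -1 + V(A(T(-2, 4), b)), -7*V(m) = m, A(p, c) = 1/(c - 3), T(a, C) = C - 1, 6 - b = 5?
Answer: 9000/7 ≈ 1285.7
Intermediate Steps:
b = 1 (b = 6 - 1*5 = 6 - 5 = 1)
T(a, C) = -1 + C
A(p, c) = 1/(-3 + c)
V(m) = -m/7
I = -125/14 (I = -8 + (-1 - 1/(7*(-3 + 1))) = -8 + (-1 - ⅐/(-2)) = -8 + (-1 - ⅐*(-½)) = -8 + (-1 + 1/14) = -8 - 13/14 = -125/14 ≈ -8.9286)
(I*(-4))*((4*(-3))*(-3)) = (-125/14*(-4))*((4*(-3))*(-3)) = 250*(-12*(-3))/7 = (250/7)*36 = 9000/7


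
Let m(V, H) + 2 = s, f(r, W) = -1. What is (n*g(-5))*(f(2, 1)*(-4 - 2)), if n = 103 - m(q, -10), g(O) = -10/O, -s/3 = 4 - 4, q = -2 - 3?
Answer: 1260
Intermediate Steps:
q = -5
s = 0 (s = -3*(4 - 4) = -3*0 = 0)
m(V, H) = -2 (m(V, H) = -2 + 0 = -2)
n = 105 (n = 103 - 1*(-2) = 103 + 2 = 105)
(n*g(-5))*(f(2, 1)*(-4 - 2)) = (105*(-10/(-5)))*(-(-4 - 2)) = (105*(-10*(-⅕)))*(-1*(-6)) = (105*2)*6 = 210*6 = 1260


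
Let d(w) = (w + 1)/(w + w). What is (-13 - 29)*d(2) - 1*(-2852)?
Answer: 5641/2 ≈ 2820.5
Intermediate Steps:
d(w) = (1 + w)/(2*w) (d(w) = (1 + w)/((2*w)) = (1 + w)*(1/(2*w)) = (1 + w)/(2*w))
(-13 - 29)*d(2) - 1*(-2852) = (-13 - 29)*((½)*(1 + 2)/2) - 1*(-2852) = -21*3/2 + 2852 = -42*¾ + 2852 = -63/2 + 2852 = 5641/2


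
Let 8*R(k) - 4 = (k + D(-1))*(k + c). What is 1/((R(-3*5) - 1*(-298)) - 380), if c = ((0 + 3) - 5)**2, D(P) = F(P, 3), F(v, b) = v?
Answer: -2/119 ≈ -0.016807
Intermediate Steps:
D(P) = P
c = 4 (c = (3 - 5)**2 = (-2)**2 = 4)
R(k) = 1/2 + (-1 + k)*(4 + k)/8 (R(k) = 1/2 + ((k - 1)*(k + 4))/8 = 1/2 + ((-1 + k)*(4 + k))/8 = 1/2 + (-1 + k)*(4 + k)/8)
1/((R(-3*5) - 1*(-298)) - 380) = 1/(((-3*5)*(3 - 3*5)/8 - 1*(-298)) - 380) = 1/(((1/8)*(-15)*(3 - 15) + 298) - 380) = 1/(((1/8)*(-15)*(-12) + 298) - 380) = 1/((45/2 + 298) - 380) = 1/(641/2 - 380) = 1/(-119/2) = -2/119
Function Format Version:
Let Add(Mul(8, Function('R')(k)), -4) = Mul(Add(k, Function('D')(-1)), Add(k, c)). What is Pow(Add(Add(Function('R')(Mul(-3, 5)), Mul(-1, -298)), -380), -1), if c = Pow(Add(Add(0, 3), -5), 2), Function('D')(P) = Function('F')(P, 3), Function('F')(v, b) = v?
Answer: Rational(-2, 119) ≈ -0.016807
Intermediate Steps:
Function('D')(P) = P
c = 4 (c = Pow(Add(3, -5), 2) = Pow(-2, 2) = 4)
Function('R')(k) = Add(Rational(1, 2), Mul(Rational(1, 8), Add(-1, k), Add(4, k))) (Function('R')(k) = Add(Rational(1, 2), Mul(Rational(1, 8), Mul(Add(k, -1), Add(k, 4)))) = Add(Rational(1, 2), Mul(Rational(1, 8), Mul(Add(-1, k), Add(4, k)))) = Add(Rational(1, 2), Mul(Rational(1, 8), Add(-1, k), Add(4, k))))
Pow(Add(Add(Function('R')(Mul(-3, 5)), Mul(-1, -298)), -380), -1) = Pow(Add(Add(Mul(Rational(1, 8), Mul(-3, 5), Add(3, Mul(-3, 5))), Mul(-1, -298)), -380), -1) = Pow(Add(Add(Mul(Rational(1, 8), -15, Add(3, -15)), 298), -380), -1) = Pow(Add(Add(Mul(Rational(1, 8), -15, -12), 298), -380), -1) = Pow(Add(Add(Rational(45, 2), 298), -380), -1) = Pow(Add(Rational(641, 2), -380), -1) = Pow(Rational(-119, 2), -1) = Rational(-2, 119)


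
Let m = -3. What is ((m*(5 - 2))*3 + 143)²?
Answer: 13456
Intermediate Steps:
((m*(5 - 2))*3 + 143)² = (-3*(5 - 2)*3 + 143)² = (-3*3*3 + 143)² = (-9*3 + 143)² = (-27 + 143)² = 116² = 13456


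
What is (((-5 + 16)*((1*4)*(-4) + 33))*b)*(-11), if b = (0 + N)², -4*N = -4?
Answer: -2057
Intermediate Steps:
N = 1 (N = -¼*(-4) = 1)
b = 1 (b = (0 + 1)² = 1² = 1)
(((-5 + 16)*((1*4)*(-4) + 33))*b)*(-11) = (((-5 + 16)*((1*4)*(-4) + 33))*1)*(-11) = ((11*(4*(-4) + 33))*1)*(-11) = ((11*(-16 + 33))*1)*(-11) = ((11*17)*1)*(-11) = (187*1)*(-11) = 187*(-11) = -2057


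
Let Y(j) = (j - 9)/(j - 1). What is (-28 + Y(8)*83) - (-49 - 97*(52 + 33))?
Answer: 57779/7 ≈ 8254.1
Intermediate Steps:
Y(j) = (-9 + j)/(-1 + j)
(-28 + Y(8)*83) - (-49 - 97*(52 + 33)) = (-28 + ((-9 + 8)/(-1 + 8))*83) - (-49 - 97*(52 + 33)) = (-28 + (-1/7)*83) - (-49 - 97*85) = (-28 + ((⅐)*(-1))*83) - (-49 - 8245) = (-28 - ⅐*83) - 1*(-8294) = (-28 - 83/7) + 8294 = -279/7 + 8294 = 57779/7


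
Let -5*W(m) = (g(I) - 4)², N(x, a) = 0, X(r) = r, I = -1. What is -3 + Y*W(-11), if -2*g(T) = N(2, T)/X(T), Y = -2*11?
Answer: 337/5 ≈ 67.400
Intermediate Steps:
Y = -22
g(T) = 0 (g(T) = -0/T = -½*0 = 0)
W(m) = -16/5 (W(m) = -(0 - 4)²/5 = -⅕*(-4)² = -⅕*16 = -16/5)
-3 + Y*W(-11) = -3 - 22*(-16/5) = -3 + 352/5 = 337/5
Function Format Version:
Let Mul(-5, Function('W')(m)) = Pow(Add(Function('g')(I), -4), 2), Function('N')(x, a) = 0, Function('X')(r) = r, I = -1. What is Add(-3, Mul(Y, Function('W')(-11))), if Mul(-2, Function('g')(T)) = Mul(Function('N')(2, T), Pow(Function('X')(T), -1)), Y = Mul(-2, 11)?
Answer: Rational(337, 5) ≈ 67.400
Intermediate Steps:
Y = -22
Function('g')(T) = 0 (Function('g')(T) = Mul(Rational(-1, 2), Mul(0, Pow(T, -1))) = Mul(Rational(-1, 2), 0) = 0)
Function('W')(m) = Rational(-16, 5) (Function('W')(m) = Mul(Rational(-1, 5), Pow(Add(0, -4), 2)) = Mul(Rational(-1, 5), Pow(-4, 2)) = Mul(Rational(-1, 5), 16) = Rational(-16, 5))
Add(-3, Mul(Y, Function('W')(-11))) = Add(-3, Mul(-22, Rational(-16, 5))) = Add(-3, Rational(352, 5)) = Rational(337, 5)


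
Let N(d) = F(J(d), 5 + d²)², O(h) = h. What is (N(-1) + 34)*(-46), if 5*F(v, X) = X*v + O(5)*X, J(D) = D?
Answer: -65596/25 ≈ -2623.8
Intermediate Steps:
F(v, X) = X + X*v/5 (F(v, X) = (X*v + 5*X)/5 = (5*X + X*v)/5 = X + X*v/5)
N(d) = (5 + d)²*(5 + d²)²/25 (N(d) = ((5 + d²)*(5 + d)/5)² = ((5 + d)*(5 + d²)/5)² = (5 + d)²*(5 + d²)²/25)
(N(-1) + 34)*(-46) = ((5 - 1)²*(5 + (-1)²)²/25 + 34)*(-46) = ((1/25)*4²*(5 + 1)² + 34)*(-46) = ((1/25)*16*6² + 34)*(-46) = ((1/25)*16*36 + 34)*(-46) = (576/25 + 34)*(-46) = (1426/25)*(-46) = -65596/25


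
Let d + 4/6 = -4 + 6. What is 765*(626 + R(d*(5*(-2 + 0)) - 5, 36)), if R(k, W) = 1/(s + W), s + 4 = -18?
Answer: 6705225/14 ≈ 4.7894e+5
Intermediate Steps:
s = -22 (s = -4 - 18 = -22)
d = 4/3 (d = -2/3 + (-4 + 6) = -2/3 + 2 = 4/3 ≈ 1.3333)
R(k, W) = 1/(-22 + W)
765*(626 + R(d*(5*(-2 + 0)) - 5, 36)) = 765*(626 + 1/(-22 + 36)) = 765*(626 + 1/14) = 765*(8765/14) = 6705225/14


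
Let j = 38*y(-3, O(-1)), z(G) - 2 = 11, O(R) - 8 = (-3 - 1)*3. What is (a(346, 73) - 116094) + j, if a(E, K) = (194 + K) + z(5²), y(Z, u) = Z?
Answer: -115928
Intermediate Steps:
O(R) = -4 (O(R) = 8 + (-3 - 1)*3 = 8 - 4*3 = 8 - 12 = -4)
z(G) = 13 (z(G) = 2 + 11 = 13)
a(E, K) = 207 + K (a(E, K) = (194 + K) + 13 = 207 + K)
j = -114 (j = 38*(-3) = -114)
(a(346, 73) - 116094) + j = ((207 + 73) - 116094) - 114 = (280 - 116094) - 114 = -115814 - 114 = -115928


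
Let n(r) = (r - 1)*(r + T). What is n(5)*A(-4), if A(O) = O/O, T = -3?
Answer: 8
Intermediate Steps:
A(O) = 1
n(r) = (-1 + r)*(-3 + r) (n(r) = (r - 1)*(r - 3) = (-1 + r)*(-3 + r))
n(5)*A(-4) = (3 + 5**2 - 4*5)*1 = (3 + 25 - 20)*1 = 8*1 = 8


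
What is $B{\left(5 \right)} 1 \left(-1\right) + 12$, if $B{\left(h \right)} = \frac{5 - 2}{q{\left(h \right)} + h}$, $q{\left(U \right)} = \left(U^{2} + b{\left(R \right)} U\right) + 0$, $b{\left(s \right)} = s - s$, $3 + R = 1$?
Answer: $\frac{119}{10} \approx 11.9$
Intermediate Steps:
$R = -2$ ($R = -3 + 1 = -2$)
$b{\left(s \right)} = 0$
$q{\left(U \right)} = U^{2}$ ($q{\left(U \right)} = \left(U^{2} + 0 U\right) + 0 = \left(U^{2} + 0\right) + 0 = U^{2} + 0 = U^{2}$)
$B{\left(h \right)} = \frac{3}{h + h^{2}}$ ($B{\left(h \right)} = \frac{5 - 2}{h^{2} + h} = \frac{3}{h + h^{2}}$)
$B{\left(5 \right)} 1 \left(-1\right) + 12 = \frac{3}{5 \left(1 + 5\right)} 1 \left(-1\right) + 12 = 3 \cdot \frac{1}{5} \cdot \frac{1}{6} \left(-1\right) + 12 = \frac{1}{10} \left(-1\right) + 12 = - \frac{1}{10} + 12 = \frac{119}{10}$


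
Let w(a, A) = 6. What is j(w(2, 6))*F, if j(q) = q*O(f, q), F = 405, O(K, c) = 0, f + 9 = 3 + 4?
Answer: 0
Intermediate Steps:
f = -2 (f = -9 + (3 + 4) = -9 + 7 = -2)
j(q) = 0 (j(q) = q*0 = 0)
j(w(2, 6))*F = 0*405 = 0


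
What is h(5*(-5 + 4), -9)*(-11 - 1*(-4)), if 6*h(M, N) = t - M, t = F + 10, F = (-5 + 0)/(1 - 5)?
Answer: -455/24 ≈ -18.958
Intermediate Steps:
F = 5/4 (F = -5/(-4) = -5*(-¼) = 5/4 ≈ 1.2500)
t = 45/4 (t = 5/4 + 10 = 45/4 ≈ 11.250)
h(M, N) = 15/8 - M/6 (h(M, N) = (45/4 - M)/6 = 15/8 - M/6)
h(5*(-5 + 4), -9)*(-11 - 1*(-4)) = (15/8 - 5*(-5 + 4)/6)*(-11 - 1*(-4)) = (15/8 - 5*(-1)/6)*(-11 + 4) = (15/8 - ⅙*(-5))*(-7) = (15/8 + ⅚)*(-7) = (65/24)*(-7) = -455/24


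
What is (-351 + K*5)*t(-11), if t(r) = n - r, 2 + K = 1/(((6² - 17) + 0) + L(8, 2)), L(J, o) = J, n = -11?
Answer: 0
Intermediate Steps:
K = -53/27 (K = -2 + 1/(((6² - 17) + 0) + 8) = -2 + 1/(((36 - 17) + 0) + 8) = -2 + 1/((19 + 0) + 8) = -2 + 1/(19 + 8) = -2 + 1/27 = -53/27 ≈ -1.9630)
t(r) = -11 - r
(-351 + K*5)*t(-11) = (-351 - 53/27*5)*(-11 - 1*(-11)) = (-351 - 265/27)*(-11 + 11) = -9742/27*0 = 0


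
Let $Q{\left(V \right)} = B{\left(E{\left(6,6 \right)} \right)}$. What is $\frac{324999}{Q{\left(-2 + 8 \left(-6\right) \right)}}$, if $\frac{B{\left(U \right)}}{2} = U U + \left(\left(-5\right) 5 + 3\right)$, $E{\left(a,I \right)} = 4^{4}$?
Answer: $\frac{108333}{43676} \approx 2.4804$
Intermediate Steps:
$E{\left(a,I \right)} = 256$
$B{\left(U \right)} = -44 + 2 U^{2}$ ($B{\left(U \right)} = 2 \left(U U + \left(\left(-5\right) 5 + 3\right)\right) = 2 \left(U^{2} + \left(-25 + 3\right)\right) = 2 \left(U^{2} - 22\right) = 2 \left(-22 + U^{2}\right) = -44 + 2 U^{2}$)
$Q{\left(V \right)} = 131028$ ($Q{\left(V \right)} = -44 + 2 \cdot 256^{2} = -44 + 2 \cdot 65536 = -44 + 131072 = 131028$)
$\frac{324999}{Q{\left(-2 + 8 \left(-6\right) \right)}} = \frac{324999}{131028} = 324999 \cdot \frac{1}{131028} = \frac{108333}{43676}$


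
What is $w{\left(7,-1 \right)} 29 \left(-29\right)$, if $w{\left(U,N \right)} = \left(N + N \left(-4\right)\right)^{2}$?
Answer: $-7569$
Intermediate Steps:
$w{\left(U,N \right)} = 9 N^{2}$ ($w{\left(U,N \right)} = \left(N - 4 N\right)^{2} = \left(- 3 N\right)^{2} = 9 N^{2}$)
$w{\left(7,-1 \right)} 29 \left(-29\right) = 9 \left(-1\right)^{2} \cdot 29 \left(-29\right) = 9 \cdot 1 \cdot 29 \left(-29\right) = 9 \cdot 29 \left(-29\right) = 261 \left(-29\right) = -7569$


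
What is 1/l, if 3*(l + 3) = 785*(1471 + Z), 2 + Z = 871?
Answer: 1/612297 ≈ 1.6332e-6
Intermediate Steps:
Z = 869 (Z = -2 + 871 = 869)
l = 612297 (l = -3 + (785*(1471 + 869))/3 = -3 + (785*2340)/3 = -3 + (1/3)*1836900 = -3 + 612300 = 612297)
1/l = 1/612297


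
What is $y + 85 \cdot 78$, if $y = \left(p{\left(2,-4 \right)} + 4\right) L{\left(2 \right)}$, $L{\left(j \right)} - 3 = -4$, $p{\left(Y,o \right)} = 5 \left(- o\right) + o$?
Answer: $6610$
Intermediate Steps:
$p{\left(Y,o \right)} = - 4 o$ ($p{\left(Y,o \right)} = - 5 o + o = - 4 o$)
$L{\left(j \right)} = -1$ ($L{\left(j \right)} = 3 - 4 = -1$)
$y = -20$ ($y = \left(\left(-4\right) \left(-4\right) + 4\right) \left(-1\right) = \left(16 + 4\right) \left(-1\right) = 20 \left(-1\right) = -20$)
$y + 85 \cdot 78 = -20 + 85 \cdot 78 = -20 + 6630 = 6610$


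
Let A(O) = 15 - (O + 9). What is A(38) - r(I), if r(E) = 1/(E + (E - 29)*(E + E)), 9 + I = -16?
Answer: -85601/2675 ≈ -32.000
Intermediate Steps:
I = -25 (I = -9 - 16 = -25)
A(O) = 6 - O (A(O) = 15 - (9 + O) = 15 + (-9 - O) = 6 - O)
r(E) = 1/(E + 2*E*(-29 + E)) (r(E) = 1/(E + (-29 + E)*(2*E)) = 1/(E + 2*E*(-29 + E)))
A(38) - r(I) = (6 - 1*38) - 1/((-25)*(-57 + 2*(-25))) = (6 - 38) - (-1)/(25*(-57 - 50)) = -32 - (-1)/(25*(-107)) = -32 - (-1)*(-1)/(25*107) = -32 - 1*1/2675 = -32 - 1/2675 = -85601/2675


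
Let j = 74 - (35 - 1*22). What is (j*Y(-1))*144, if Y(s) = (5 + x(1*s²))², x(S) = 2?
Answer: 430416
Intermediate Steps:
Y(s) = 49 (Y(s) = (5 + 2)² = 7² = 49)
j = 61 (j = 74 - (35 - 22) = 74 - 1*13 = 74 - 13 = 61)
(j*Y(-1))*144 = (61*49)*144 = 2989*144 = 430416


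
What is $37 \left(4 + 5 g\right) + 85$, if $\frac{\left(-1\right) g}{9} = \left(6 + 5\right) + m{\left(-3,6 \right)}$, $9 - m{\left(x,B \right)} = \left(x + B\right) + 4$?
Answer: $-21412$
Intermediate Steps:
$m{\left(x,B \right)} = 5 - B - x$ ($m{\left(x,B \right)} = 9 - \left(\left(x + B\right) + 4\right) = 9 - \left(\left(B + x\right) + 4\right) = 9 - \left(4 + B + x\right) = 5 - B - x$)
$g = -117$ ($g = - 9 \left(\left(6 + 5\right) - -2\right) = - 9 \left(11 + \left(5 - 6 + 3\right)\right) = - 9 \left(11 + 2\right) = \left(-9\right) 13 = -117$)
$37 \left(4 + 5 g\right) + 85 = 37 \left(4 + 5 \left(-117\right)\right) + 85 = 37 \left(4 - 585\right) + 85 = 37 \left(-581\right) + 85 = -21497 + 85 = -21412$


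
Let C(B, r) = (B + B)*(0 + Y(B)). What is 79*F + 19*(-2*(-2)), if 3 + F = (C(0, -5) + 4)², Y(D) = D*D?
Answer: 1103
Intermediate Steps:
Y(D) = D²
C(B, r) = 2*B³ (C(B, r) = (B + B)*(0 + B²) = (2*B)*B² = 2*B³)
F = 13 (F = -3 + (2*0³ + 4)² = -3 + (2*0 + 4)² = -3 + (0 + 4)² = -3 + 4² = -3 + 16 = 13)
79*F + 19*(-2*(-2)) = 79*13 + 19*(-2*(-2)) = 1027 + 19*4 = 1027 + 76 = 1103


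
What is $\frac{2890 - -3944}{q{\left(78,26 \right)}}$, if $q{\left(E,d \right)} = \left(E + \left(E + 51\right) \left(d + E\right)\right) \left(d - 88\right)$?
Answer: $- \frac{1139}{139438} \approx -0.0081685$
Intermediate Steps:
$q{\left(E,d \right)} = \left(-88 + d\right) \left(E + \left(51 + E\right) \left(E + d\right)\right)$ ($q{\left(E,d \right)} = \left(E + \left(51 + E\right) \left(E + d\right)\right) \left(-88 + d\right) = \left(-88 + d\right) \left(E + \left(51 + E\right) \left(E + d\right)\right)$)
$\frac{2890 - -3944}{q{\left(78,26 \right)}} = \frac{2890 - -3944}{\left(-4576\right) 78 - 116688 - 88 \cdot 78^{2} + 51 \cdot 26^{2} + 78 \cdot 26^{2} + 26 \cdot 78^{2} - 2808 \cdot 26} = \frac{2890 + 3944}{-356928 - 116688 - 535392 + 51 \cdot 676 + 78 \cdot 676 + 26 \cdot 6084 - 73008} = \frac{6834}{-356928 - 116688 - 535392 + 34476 + 52728 + 158184 - 73008} = \frac{6834}{-836628} = 6834 \left(- \frac{1}{836628}\right) = - \frac{1139}{139438}$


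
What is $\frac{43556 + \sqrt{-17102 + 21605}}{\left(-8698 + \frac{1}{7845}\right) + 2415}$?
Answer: $- \frac{170848410}{24645067} - \frac{7845 \sqrt{4503}}{49290134} \approx -6.943$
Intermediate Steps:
$\frac{43556 + \sqrt{-17102 + 21605}}{\left(-8698 + \frac{1}{7845}\right) + 2415} = \frac{43556 + \sqrt{4503}}{\left(-8698 + \frac{1}{7845}\right) + 2415} = \frac{43556 + \sqrt{4503}}{- \frac{68235809}{7845} + 2415} = \frac{43556 + \sqrt{4503}}{- \frac{49290134}{7845}} = \left(43556 + \sqrt{4503}\right) \left(- \frac{7845}{49290134}\right) = - \frac{170848410}{24645067} - \frac{7845 \sqrt{4503}}{49290134}$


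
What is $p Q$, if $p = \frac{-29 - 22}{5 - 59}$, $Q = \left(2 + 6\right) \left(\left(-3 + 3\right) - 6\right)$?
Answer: $- \frac{136}{3} \approx -45.333$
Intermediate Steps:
$Q = -48$ ($Q = 8 \left(0 - 6\right) = 8 \left(-6\right) = -48$)
$p = \frac{17}{18}$ ($p = - \frac{51}{-54} = \left(-51\right) \left(- \frac{1}{54}\right) = \frac{17}{18} \approx 0.94444$)
$p Q = \frac{17}{18} \left(-48\right) = - \frac{136}{3}$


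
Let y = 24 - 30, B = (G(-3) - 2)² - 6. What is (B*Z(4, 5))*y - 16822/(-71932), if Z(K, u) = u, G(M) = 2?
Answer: 6482291/35966 ≈ 180.23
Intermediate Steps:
B = -6 (B = (2 - 2)² - 6 = 0² - 6 = 0 - 6 = -6)
y = -6
(B*Z(4, 5))*y - 16822/(-71932) = -6*5*(-6) - 16822/(-71932) = -30*(-6) - 16822*(-1)/71932 = 180 - 1*(-8411/35966) = 180 + 8411/35966 = 6482291/35966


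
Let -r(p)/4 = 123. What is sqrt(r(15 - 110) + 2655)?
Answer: sqrt(2163) ≈ 46.508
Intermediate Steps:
r(p) = -492 (r(p) = -4*123 = -492)
sqrt(r(15 - 110) + 2655) = sqrt(-492 + 2655) = sqrt(2163)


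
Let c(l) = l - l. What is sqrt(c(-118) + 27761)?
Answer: sqrt(27761) ≈ 166.62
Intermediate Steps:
c(l) = 0
sqrt(c(-118) + 27761) = sqrt(0 + 27761) = sqrt(27761)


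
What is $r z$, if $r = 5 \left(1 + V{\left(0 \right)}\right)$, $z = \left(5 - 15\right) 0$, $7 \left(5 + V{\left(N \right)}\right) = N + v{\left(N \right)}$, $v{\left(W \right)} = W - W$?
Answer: $0$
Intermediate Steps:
$v{\left(W \right)} = 0$
$V{\left(N \right)} = -5 + \frac{N}{7}$ ($V{\left(N \right)} = -5 + \frac{N + 0}{7} = -5 + \frac{N}{7}$)
$z = 0$ ($z = \left(-10\right) 0 = 0$)
$r = -20$ ($r = 5 \left(1 + \left(-5 + \frac{1}{7} \cdot 0\right)\right) = 5 \left(1 + \left(-5 + 0\right)\right) = 5 \left(1 - 5\right) = 5 \left(-4\right) = -20$)
$r z = \left(-20\right) 0 = 0$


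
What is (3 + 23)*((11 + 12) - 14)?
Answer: 234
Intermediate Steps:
(3 + 23)*((11 + 12) - 14) = 26*(23 - 14) = 26*9 = 234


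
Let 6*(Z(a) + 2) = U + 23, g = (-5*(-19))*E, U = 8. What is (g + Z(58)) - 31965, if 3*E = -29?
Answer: -197281/6 ≈ -32880.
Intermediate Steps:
E = -29/3 (E = (1/3)*(-29) = -29/3 ≈ -9.6667)
g = -2755/3 (g = -5*(-19)*(-29/3) = 95*(-29/3) = -2755/3 ≈ -918.33)
Z(a) = 19/6 (Z(a) = -2 + (8 + 23)/6 = -2 + (1/6)*31 = -2 + 31/6 = 19/6)
(g + Z(58)) - 31965 = (-2755/3 + 19/6) - 31965 = -5491/6 - 31965 = -197281/6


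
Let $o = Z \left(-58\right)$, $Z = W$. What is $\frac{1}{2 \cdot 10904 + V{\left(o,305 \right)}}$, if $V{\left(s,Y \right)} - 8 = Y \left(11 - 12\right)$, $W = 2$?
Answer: $\frac{1}{21511} \approx 4.6488 \cdot 10^{-5}$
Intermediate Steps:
$Z = 2$
$o = -116$ ($o = 2 \left(-58\right) = -116$)
$V{\left(s,Y \right)} = 8 - Y$ ($V{\left(s,Y \right)} = 8 + Y \left(11 - 12\right) = 8 + Y \left(-1\right) = 8 - Y$)
$\frac{1}{2 \cdot 10904 + V{\left(o,305 \right)}} = \frac{1}{2 \cdot 10904 + \left(8 - 305\right)} = \frac{1}{21808 + \left(8 - 305\right)} = \frac{1}{21808 - 297} = \frac{1}{21511}$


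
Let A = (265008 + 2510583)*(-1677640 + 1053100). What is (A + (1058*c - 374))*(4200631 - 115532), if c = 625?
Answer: -7081384072375724136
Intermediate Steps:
A = -1733467603140 (A = 2775591*(-624540) = -1733467603140)
(A + (1058*c - 374))*(4200631 - 115532) = (-1733467603140 + (1058*625 - 374))*(4200631 - 115532) = (-1733467603140 + (661250 - 374))*4085099 = (-1733467603140 + 660876)*4085099 = -1733466942264*4085099 = -7081384072375724136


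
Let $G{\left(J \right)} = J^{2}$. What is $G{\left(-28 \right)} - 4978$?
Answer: $-4194$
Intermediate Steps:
$G{\left(-28 \right)} - 4978 = \left(-28\right)^{2} - 4978 = 784 - 4978 = -4194$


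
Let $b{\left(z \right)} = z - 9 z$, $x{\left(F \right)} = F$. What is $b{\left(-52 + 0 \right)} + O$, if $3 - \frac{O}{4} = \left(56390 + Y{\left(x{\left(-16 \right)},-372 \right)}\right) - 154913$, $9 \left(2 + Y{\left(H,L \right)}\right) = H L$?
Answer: $\frac{1175648}{3} \approx 3.9188 \cdot 10^{5}$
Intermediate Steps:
$b{\left(z \right)} = - 8 z$
$Y{\left(H,L \right)} = -2 + \frac{H L}{9}$
$O = \frac{1174400}{3}$ ($O = 12 - 4 \left(\left(56390 - \left(2 + \frac{16}{9} \left(-372\right)\right)\right) - 154913\right) = 12 - 4 \left(\left(56390 + \left(-2 + \frac{1984}{3}\right)\right) - 154913\right) = 12 - 4 \left(\left(56390 + \frac{1978}{3}\right) - 154913\right) = 12 - 4 \left(\frac{171148}{3} - 154913\right) = 12 - - \frac{1174364}{3} = 12 + \frac{1174364}{3} = \frac{1174400}{3} \approx 3.9147 \cdot 10^{5}$)
$b{\left(-52 + 0 \right)} + O = - 8 \left(-52 + 0\right) + \frac{1174400}{3} = \left(-8\right) \left(-52\right) + \frac{1174400}{3} = 416 + \frac{1174400}{3} = \frac{1175648}{3}$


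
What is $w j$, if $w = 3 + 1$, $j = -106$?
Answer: $-424$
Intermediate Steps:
$w = 4$
$w j = 4 \left(-106\right) = -424$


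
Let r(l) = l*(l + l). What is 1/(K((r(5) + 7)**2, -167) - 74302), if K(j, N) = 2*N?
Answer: -1/74636 ≈ -1.3398e-5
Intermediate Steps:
r(l) = 2*l**2 (r(l) = l*(2*l) = 2*l**2)
1/(K((r(5) + 7)**2, -167) - 74302) = 1/(2*(-167) - 74302) = 1/(-334 - 74302) = 1/(-74636) = -1/74636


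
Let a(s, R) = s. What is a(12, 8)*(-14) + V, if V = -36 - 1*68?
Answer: -272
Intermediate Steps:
V = -104 (V = -36 - 68 = -104)
a(12, 8)*(-14) + V = 12*(-14) - 104 = -168 - 104 = -272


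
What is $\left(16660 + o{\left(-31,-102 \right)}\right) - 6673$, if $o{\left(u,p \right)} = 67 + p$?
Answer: $9952$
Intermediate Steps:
$\left(16660 + o{\left(-31,-102 \right)}\right) - 6673 = \left(16660 + \left(67 - 102\right)\right) - 6673 = \left(16660 - 35\right) - 6673 = 16625 - 6673 = 9952$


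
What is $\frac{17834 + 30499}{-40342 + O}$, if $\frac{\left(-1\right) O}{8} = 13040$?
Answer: $- \frac{48333}{144662} \approx -0.33411$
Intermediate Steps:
$O = -104320$ ($O = \left(-8\right) 13040 = -104320$)
$\frac{17834 + 30499}{-40342 + O} = \frac{17834 + 30499}{-40342 - 104320} = \frac{48333}{-144662} = 48333 \left(- \frac{1}{144662}\right) = - \frac{48333}{144662}$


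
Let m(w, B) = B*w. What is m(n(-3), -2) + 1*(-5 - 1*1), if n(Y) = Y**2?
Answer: -24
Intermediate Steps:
m(n(-3), -2) + 1*(-5 - 1*1) = -2*(-3)**2 + 1*(-5 - 1*1) = -2*9 + 1*(-5 - 1) = -18 + 1*(-6) = -18 - 6 = -24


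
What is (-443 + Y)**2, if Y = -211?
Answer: 427716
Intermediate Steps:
(-443 + Y)**2 = (-443 - 211)**2 = (-654)**2 = 427716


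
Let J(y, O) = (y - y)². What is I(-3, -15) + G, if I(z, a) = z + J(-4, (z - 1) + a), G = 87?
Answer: 84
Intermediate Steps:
J(y, O) = 0 (J(y, O) = 0² = 0)
I(z, a) = z (I(z, a) = z + 0 = z)
I(-3, -15) + G = -3 + 87 = 84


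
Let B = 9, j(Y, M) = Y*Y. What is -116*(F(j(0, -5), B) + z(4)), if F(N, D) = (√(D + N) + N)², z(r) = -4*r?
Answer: 812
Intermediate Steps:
j(Y, M) = Y²
F(N, D) = (N + √(D + N))²
-116*(F(j(0, -5), B) + z(4)) = -116*((0² + √(9 + 0²))² - 4*4) = -116*((0 + √(9 + 0))² - 16) = -116*((0 + √9)² - 16) = -116*((0 + 3)² - 16) = -116*(3² - 16) = -116*(9 - 16) = -116*(-7) = 812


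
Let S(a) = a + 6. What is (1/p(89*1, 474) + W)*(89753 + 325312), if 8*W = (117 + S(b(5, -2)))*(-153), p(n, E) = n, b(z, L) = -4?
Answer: -672577551975/712 ≈ -9.4463e+8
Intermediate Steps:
S(a) = 6 + a
W = -18207/8 (W = ((117 + (6 - 4))*(-153))/8 = ((117 + 2)*(-153))/8 = (119*(-153))/8 = (⅛)*(-18207) = -18207/8 ≈ -2275.9)
(1/p(89*1, 474) + W)*(89753 + 325312) = (1/(89*1) - 18207/8)*(89753 + 325312) = (1/89 - 18207/8)*415065 = -1620415/712*415065 = -672577551975/712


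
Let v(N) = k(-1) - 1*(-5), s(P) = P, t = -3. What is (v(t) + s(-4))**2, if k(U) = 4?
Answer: 25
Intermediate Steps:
v(N) = 9 (v(N) = 4 - 1*(-5) = 4 + 5 = 9)
(v(t) + s(-4))**2 = (9 - 4)**2 = 5**2 = 25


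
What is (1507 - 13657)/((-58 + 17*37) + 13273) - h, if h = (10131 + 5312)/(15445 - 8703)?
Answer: -36963524/11667031 ≈ -3.1682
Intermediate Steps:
h = 15443/6742 ≈ 2.2906
(1507 - 13657)/((-58 + 17*37) + 13273) - h = (1507 - 13657)/((-58 + 17*37) + 13273) - 1*15443/6742 = -12150/((-58 + 629) + 13273) - 15443/6742 = -12150/(571 + 13273) - 15443/6742 = -12150/13844 - 15443/6742 = -12150*1/13844 - 15443/6742 = -6075/6922 - 15443/6742 = -36963524/11667031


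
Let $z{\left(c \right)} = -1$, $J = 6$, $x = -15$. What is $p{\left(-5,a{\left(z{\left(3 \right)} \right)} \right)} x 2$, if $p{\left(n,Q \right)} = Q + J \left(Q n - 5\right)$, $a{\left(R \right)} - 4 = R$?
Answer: $3510$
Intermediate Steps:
$a{\left(R \right)} = 4 + R$
$p{\left(n,Q \right)} = -30 + Q + 6 Q n$ ($p{\left(n,Q \right)} = Q + 6 \left(Q n - 5\right) = Q + 6 \left(-5 + Q n\right) = Q + \left(-30 + 6 Q n\right) = -30 + Q + 6 Q n$)
$p{\left(-5,a{\left(z{\left(3 \right)} \right)} \right)} x 2 = \left(-30 + \left(4 - 1\right) + 6 \left(4 - 1\right) \left(-5\right)\right) \left(-15\right) 2 = \left(-30 + 3 + 6 \cdot 3 \left(-5\right)\right) \left(-15\right) 2 = \left(-30 + 3 - 90\right) \left(-15\right) 2 = \left(-117\right) \left(-15\right) 2 = 1755 \cdot 2 = 3510$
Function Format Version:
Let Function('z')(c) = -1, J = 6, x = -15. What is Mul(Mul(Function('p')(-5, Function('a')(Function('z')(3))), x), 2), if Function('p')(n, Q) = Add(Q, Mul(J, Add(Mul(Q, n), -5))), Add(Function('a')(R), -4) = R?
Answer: 3510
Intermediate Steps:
Function('a')(R) = Add(4, R)
Function('p')(n, Q) = Add(-30, Q, Mul(6, Q, n)) (Function('p')(n, Q) = Add(Q, Mul(6, Add(Mul(Q, n), -5))) = Add(Q, Mul(6, Add(-5, Mul(Q, n)))) = Add(Q, Add(-30, Mul(6, Q, n))) = Add(-30, Q, Mul(6, Q, n)))
Mul(Mul(Function('p')(-5, Function('a')(Function('z')(3))), x), 2) = Mul(Mul(Add(-30, Add(4, -1), Mul(6, Add(4, -1), -5)), -15), 2) = Mul(Mul(Add(-30, 3, Mul(6, 3, -5)), -15), 2) = Mul(Mul(Add(-30, 3, -90), -15), 2) = Mul(Mul(-117, -15), 2) = Mul(1755, 2) = 3510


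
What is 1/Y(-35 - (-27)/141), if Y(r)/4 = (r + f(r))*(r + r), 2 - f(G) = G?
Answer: -47/26176 ≈ -0.0017955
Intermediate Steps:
f(G) = 2 - G
Y(r) = 16*r (Y(r) = 4*((r + (2 - r))*(r + r)) = 4*(2*(2*r)) = 4*(4*r) = 16*r)
1/Y(-35 - (-27)/141) = 1/(16*(-35 - (-27)/141)) = 1/(16*(-35 - 1*(-9/47))) = 1/(16*(-35 + 9/47)) = 1/(16*(-1636/47)) = 1/(-26176/47) = -47/26176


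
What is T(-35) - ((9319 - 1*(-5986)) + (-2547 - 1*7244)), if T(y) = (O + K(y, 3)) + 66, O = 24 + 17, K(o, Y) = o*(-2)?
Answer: -5337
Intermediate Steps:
K(o, Y) = -2*o
O = 41
T(y) = 107 - 2*y (T(y) = (41 - 2*y) + 66 = 107 - 2*y)
T(-35) - ((9319 - 1*(-5986)) + (-2547 - 1*7244)) = (107 - 2*(-35)) - ((9319 - 1*(-5986)) + (-2547 - 1*7244)) = (107 + 70) - ((9319 + 5986) + (-2547 - 7244)) = 177 - (15305 - 9791) = 177 - 1*5514 = 177 - 5514 = -5337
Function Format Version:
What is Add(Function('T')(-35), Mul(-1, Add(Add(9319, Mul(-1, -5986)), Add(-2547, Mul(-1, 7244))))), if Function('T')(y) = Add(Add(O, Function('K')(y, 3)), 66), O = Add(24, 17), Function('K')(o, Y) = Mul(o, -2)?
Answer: -5337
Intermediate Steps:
Function('K')(o, Y) = Mul(-2, o)
O = 41
Function('T')(y) = Add(107, Mul(-2, y)) (Function('T')(y) = Add(Add(41, Mul(-2, y)), 66) = Add(107, Mul(-2, y)))
Add(Function('T')(-35), Mul(-1, Add(Add(9319, Mul(-1, -5986)), Add(-2547, Mul(-1, 7244))))) = Add(Add(107, Mul(-2, -35)), Mul(-1, Add(Add(9319, Mul(-1, -5986)), Add(-2547, Mul(-1, 7244))))) = Add(Add(107, 70), Mul(-1, Add(Add(9319, 5986), Add(-2547, -7244)))) = Add(177, Mul(-1, Add(15305, -9791))) = Add(177, Mul(-1, 5514)) = Add(177, -5514) = -5337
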